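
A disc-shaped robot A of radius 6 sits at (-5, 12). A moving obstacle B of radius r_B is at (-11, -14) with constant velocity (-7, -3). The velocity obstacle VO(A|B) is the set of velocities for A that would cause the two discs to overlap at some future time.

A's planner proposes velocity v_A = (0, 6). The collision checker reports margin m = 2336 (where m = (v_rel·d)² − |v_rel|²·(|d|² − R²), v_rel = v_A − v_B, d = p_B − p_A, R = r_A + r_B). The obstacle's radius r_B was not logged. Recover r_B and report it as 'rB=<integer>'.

m = 2336
d = (-6, -26);  v_rel = (7, 9),  |v_rel|² = 130
v_rel×d = (7)·(-26) − (9)·(-6) = -128
since m = R²·130 − (-128)²:  R² = (16384 + 2336) / 130 = 144
R = √144 = 12  ⇒  r_B = 12 − 6 = 6

rB=6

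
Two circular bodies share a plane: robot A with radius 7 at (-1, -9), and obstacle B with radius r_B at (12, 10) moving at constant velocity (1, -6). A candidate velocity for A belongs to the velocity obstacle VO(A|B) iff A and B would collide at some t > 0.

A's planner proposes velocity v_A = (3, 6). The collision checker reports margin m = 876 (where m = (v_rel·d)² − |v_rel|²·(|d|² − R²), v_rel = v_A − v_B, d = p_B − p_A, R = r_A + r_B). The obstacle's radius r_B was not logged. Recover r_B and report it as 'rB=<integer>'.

m = 876
d = (13, 19);  v_rel = (2, 12),  |v_rel|² = 148
v_rel×d = (2)·(19) − (12)·(13) = -118
since m = R²·148 − (-118)²:  R² = (13924 + 876) / 148 = 100
R = √100 = 10  ⇒  r_B = 10 − 7 = 3

rB=3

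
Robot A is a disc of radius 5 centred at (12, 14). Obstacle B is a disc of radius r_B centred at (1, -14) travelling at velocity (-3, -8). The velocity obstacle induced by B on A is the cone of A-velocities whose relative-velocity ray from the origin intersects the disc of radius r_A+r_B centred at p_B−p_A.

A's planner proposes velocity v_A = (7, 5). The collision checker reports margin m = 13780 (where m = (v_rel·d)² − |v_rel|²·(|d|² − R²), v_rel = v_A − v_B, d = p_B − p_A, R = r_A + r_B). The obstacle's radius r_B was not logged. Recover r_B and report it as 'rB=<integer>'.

m = 13780
d = (-11, -28);  v_rel = (10, 13),  |v_rel|² = 269
v_rel×d = (10)·(-28) − (13)·(-11) = -137
since m = R²·269 − (-137)²:  R² = (18769 + 13780) / 269 = 121
R = √121 = 11  ⇒  r_B = 11 − 5 = 6

rB=6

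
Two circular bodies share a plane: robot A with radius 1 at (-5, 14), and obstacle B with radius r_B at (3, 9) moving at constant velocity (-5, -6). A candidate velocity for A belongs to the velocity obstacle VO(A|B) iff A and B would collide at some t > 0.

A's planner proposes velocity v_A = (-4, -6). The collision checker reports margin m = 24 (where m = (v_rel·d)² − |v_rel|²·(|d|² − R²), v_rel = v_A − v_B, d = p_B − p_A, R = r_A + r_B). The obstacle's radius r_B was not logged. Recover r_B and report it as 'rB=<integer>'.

m = 24
d = (8, -5);  v_rel = (1, 0),  |v_rel|² = 1
v_rel×d = (1)·(-5) − (0)·(8) = -5
since m = R²·1 − (-5)²:  R² = (25 + 24) / 1 = 49
R = √49 = 7  ⇒  r_B = 7 − 1 = 6

rB=6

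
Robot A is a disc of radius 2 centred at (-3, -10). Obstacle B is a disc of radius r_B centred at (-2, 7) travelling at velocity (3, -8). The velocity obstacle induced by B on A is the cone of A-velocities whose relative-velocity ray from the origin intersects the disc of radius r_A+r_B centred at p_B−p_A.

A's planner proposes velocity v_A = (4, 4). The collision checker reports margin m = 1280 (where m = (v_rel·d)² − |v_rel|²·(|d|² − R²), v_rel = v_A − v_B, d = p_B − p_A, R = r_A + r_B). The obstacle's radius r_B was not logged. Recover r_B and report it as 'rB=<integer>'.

m = 1280
d = (1, 17);  v_rel = (1, 12),  |v_rel|² = 145
v_rel×d = (1)·(17) − (12)·(1) = 5
since m = R²·145 − 5²:  R² = (25 + 1280) / 145 = 9
R = √9 = 3  ⇒  r_B = 3 − 2 = 1

rB=1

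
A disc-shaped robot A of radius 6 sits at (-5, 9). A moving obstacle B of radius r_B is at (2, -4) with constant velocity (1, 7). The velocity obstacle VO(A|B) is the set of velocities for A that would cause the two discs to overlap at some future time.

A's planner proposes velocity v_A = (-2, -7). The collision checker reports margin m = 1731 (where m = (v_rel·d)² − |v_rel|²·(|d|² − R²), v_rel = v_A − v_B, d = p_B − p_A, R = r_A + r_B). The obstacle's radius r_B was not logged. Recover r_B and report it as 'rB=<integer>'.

m = 1731
d = (7, -13);  v_rel = (-3, -14),  |v_rel|² = 205
v_rel×d = (-3)·(-13) − (-14)·(7) = 137
since m = R²·205 − 137²:  R² = (18769 + 1731) / 205 = 100
R = √100 = 10  ⇒  r_B = 10 − 6 = 4

rB=4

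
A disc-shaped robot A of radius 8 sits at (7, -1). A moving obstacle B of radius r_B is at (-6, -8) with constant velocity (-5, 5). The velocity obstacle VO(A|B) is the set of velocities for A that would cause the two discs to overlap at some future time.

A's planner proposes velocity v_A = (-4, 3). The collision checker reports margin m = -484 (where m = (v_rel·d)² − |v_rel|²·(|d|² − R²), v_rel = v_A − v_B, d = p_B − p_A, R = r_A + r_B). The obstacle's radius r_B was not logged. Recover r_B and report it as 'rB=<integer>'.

m = -484
d = (-13, -7);  v_rel = (1, -2),  |v_rel|² = 5
v_rel×d = (1)·(-7) − (-2)·(-13) = -33
since m = R²·5 − (-33)²:  R² = (1089 + -484) / 5 = 121
R = √121 = 11  ⇒  r_B = 11 − 8 = 3

rB=3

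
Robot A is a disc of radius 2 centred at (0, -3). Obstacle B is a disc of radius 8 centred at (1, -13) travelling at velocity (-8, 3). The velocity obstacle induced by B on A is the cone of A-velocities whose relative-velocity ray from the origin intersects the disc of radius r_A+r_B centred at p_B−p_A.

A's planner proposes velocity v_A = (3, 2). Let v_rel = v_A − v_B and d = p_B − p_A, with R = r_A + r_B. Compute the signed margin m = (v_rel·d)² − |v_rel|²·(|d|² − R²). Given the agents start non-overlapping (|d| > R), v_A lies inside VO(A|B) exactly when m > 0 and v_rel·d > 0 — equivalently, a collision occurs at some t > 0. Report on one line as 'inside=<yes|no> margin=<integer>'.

d = (1, -10),  |d|² = 101;  R = 2+8 = 10,  c = 101−10² = 1
v_rel = (11, -1),  |v_rel|² = 122;  v_rel·d = (11)·(1) + (-1)·(-10) = 21
122·t² − 42·t + 1 = 0  ⇒  m = 21² − 122·1 = 319
m = 319 > 0,  v_rel·d = 21 > 0  ⇒  inside

inside=yes margin=319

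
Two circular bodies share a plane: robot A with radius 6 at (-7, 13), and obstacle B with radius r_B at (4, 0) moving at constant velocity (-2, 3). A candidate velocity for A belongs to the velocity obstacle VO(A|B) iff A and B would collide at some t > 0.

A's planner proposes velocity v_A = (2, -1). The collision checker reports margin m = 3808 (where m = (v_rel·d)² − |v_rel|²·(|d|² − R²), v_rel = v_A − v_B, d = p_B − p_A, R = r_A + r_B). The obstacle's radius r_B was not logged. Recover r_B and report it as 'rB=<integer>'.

m = 3808
d = (11, -13);  v_rel = (4, -4),  |v_rel|² = 32
v_rel×d = (4)·(-13) − (-4)·(11) = -8
since m = R²·32 − (-8)²:  R² = (64 + 3808) / 32 = 121
R = √121 = 11  ⇒  r_B = 11 − 6 = 5

rB=5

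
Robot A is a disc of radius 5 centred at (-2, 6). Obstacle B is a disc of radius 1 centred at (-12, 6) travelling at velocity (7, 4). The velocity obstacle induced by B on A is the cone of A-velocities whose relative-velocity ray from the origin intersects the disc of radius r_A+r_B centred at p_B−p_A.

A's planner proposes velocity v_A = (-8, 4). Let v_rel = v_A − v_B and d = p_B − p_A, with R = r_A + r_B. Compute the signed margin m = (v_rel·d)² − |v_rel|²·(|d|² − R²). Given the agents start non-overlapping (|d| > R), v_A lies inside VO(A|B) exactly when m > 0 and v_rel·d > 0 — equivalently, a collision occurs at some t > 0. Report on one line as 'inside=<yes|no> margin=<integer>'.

d = (-10, 0),  |d|² = 100;  R = 5+1 = 6,  c = 100−6² = 64
v_rel = (-15, 0),  |v_rel|² = 225;  v_rel·d = (-15)·(-10) + (0)·(0) = 150
225·t² − 300·t + 64 = 0  ⇒  m = 150² − 225·64 = 8100
m = 8100 > 0,  v_rel·d = 150 > 0  ⇒  inside

inside=yes margin=8100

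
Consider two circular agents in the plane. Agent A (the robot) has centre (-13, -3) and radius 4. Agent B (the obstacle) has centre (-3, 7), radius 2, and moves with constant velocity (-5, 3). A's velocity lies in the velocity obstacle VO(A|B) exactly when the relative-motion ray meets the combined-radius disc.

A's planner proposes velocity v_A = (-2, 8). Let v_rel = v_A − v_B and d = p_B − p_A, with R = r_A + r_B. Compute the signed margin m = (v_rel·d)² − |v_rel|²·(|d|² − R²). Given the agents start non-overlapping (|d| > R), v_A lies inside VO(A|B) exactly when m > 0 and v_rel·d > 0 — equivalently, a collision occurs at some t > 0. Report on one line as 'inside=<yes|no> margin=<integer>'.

d = (10, 10),  |d|² = 200;  R = 4+2 = 6,  c = 200−6² = 164
v_rel = (3, 5),  |v_rel|² = 34;  v_rel·d = (3)·(10) + (5)·(10) = 80
34·t² − 160·t + 164 = 0  ⇒  m = 80² − 34·164 = 824
m = 824 > 0,  v_rel·d = 80 > 0  ⇒  inside

inside=yes margin=824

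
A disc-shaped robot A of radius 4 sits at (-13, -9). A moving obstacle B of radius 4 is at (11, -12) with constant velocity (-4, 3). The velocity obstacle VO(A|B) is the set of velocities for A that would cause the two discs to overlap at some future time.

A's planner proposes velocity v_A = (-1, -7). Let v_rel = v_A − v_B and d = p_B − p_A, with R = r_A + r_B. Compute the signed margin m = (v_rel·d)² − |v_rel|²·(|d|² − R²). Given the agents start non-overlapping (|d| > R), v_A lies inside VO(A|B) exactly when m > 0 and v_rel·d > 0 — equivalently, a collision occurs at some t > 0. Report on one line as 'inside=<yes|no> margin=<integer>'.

d = (24, -3),  |d|² = 585;  R = 4+4 = 8,  c = 585−8² = 521
v_rel = (3, -10),  |v_rel|² = 109;  v_rel·d = (3)·(24) + (-10)·(-3) = 102
109·t² − 204·t + 521 = 0  ⇒  m = 102² − 109·521 = -46385
m = -46385 < 0,  v_rel·d = 102 > 0  ⇒  outside

inside=no margin=-46385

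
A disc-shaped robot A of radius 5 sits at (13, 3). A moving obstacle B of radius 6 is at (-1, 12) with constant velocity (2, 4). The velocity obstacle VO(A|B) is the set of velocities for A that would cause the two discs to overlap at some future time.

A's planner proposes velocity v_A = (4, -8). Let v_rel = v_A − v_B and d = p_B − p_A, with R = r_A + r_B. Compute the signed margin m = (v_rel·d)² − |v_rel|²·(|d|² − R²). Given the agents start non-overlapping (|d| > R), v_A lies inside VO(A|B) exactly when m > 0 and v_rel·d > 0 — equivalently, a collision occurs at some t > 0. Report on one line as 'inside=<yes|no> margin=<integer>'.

d = (-14, 9),  |d|² = 277;  R = 5+6 = 11,  c = 277−11² = 156
v_rel = (2, -12),  |v_rel|² = 148;  v_rel·d = (2)·(-14) + (-12)·(9) = -136
148·t² + 272·t + 156 = 0  ⇒  m = (-136)² − 148·156 = -4592
m = -4592 < 0,  v_rel·d = -136 < 0  ⇒  outside

inside=no margin=-4592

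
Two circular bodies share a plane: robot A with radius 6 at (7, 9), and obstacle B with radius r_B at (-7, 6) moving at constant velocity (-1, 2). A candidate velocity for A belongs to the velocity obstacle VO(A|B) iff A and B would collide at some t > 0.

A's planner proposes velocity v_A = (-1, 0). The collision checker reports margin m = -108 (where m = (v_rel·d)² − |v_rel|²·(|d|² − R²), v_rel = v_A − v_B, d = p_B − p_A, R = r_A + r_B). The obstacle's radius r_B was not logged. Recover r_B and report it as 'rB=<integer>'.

m = -108
d = (-14, -3);  v_rel = (0, -2),  |v_rel|² = 4
v_rel×d = (0)·(-3) − (-2)·(-14) = -28
since m = R²·4 − (-28)²:  R² = (784 + -108) / 4 = 169
R = √169 = 13  ⇒  r_B = 13 − 6 = 7

rB=7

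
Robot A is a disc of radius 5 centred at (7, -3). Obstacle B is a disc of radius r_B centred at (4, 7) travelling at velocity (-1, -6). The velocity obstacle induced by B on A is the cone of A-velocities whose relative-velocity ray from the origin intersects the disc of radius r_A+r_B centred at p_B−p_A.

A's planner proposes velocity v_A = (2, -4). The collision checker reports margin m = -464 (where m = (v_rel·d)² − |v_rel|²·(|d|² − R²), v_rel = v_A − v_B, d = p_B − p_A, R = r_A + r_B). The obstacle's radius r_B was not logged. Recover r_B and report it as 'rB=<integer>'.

m = -464
d = (-3, 10);  v_rel = (3, 2),  |v_rel|² = 13
v_rel×d = (3)·(10) − (2)·(-3) = 36
since m = R²·13 − 36²:  R² = (1296 + -464) / 13 = 64
R = √64 = 8  ⇒  r_B = 8 − 5 = 3

rB=3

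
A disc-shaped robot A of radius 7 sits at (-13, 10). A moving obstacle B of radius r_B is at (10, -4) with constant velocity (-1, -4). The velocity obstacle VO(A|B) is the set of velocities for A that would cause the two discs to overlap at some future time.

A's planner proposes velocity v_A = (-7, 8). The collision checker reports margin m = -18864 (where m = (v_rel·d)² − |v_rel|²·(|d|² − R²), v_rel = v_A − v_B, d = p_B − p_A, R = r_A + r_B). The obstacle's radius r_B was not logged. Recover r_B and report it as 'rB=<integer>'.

m = -18864
d = (23, -14);  v_rel = (-6, 12),  |v_rel|² = 180
v_rel×d = (-6)·(-14) − (12)·(23) = -192
since m = R²·180 − (-192)²:  R² = (36864 + -18864) / 180 = 100
R = √100 = 10  ⇒  r_B = 10 − 7 = 3

rB=3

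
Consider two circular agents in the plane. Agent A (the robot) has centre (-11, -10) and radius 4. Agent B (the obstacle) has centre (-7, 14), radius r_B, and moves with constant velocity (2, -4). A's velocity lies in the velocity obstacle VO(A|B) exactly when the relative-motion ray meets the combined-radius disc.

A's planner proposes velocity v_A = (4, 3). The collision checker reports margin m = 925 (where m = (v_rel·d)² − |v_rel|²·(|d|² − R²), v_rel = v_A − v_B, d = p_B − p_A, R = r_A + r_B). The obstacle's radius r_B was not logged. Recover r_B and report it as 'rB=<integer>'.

m = 925
d = (4, 24);  v_rel = (2, 7),  |v_rel|² = 53
v_rel×d = (2)·(24) − (7)·(4) = 20
since m = R²·53 − 20²:  R² = (400 + 925) / 53 = 25
R = √25 = 5  ⇒  r_B = 5 − 4 = 1

rB=1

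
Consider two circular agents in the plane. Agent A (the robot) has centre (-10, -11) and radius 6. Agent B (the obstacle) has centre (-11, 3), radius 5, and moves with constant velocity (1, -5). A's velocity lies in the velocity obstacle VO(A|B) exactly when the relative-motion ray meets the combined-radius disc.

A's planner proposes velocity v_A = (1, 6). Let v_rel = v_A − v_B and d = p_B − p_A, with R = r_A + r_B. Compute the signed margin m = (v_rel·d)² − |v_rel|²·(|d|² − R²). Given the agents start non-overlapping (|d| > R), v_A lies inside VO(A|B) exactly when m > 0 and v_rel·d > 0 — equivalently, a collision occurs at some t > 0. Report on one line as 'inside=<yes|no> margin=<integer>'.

d = (-1, 14),  |d|² = 197;  R = 6+5 = 11,  c = 197−11² = 76
v_rel = (0, 11),  |v_rel|² = 121;  v_rel·d = (0)·(-1) + (11)·(14) = 154
121·t² − 308·t + 76 = 0  ⇒  m = 154² − 121·76 = 14520
m = 14520 > 0,  v_rel·d = 154 > 0  ⇒  inside

inside=yes margin=14520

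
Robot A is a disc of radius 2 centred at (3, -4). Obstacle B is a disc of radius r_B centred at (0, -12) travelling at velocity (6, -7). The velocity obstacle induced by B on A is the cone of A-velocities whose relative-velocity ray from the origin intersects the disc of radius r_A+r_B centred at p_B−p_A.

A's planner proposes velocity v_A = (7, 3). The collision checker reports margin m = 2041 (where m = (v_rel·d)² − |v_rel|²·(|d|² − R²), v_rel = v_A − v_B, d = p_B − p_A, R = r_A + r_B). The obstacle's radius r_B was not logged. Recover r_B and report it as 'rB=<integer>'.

m = 2041
d = (-3, -8);  v_rel = (1, 10),  |v_rel|² = 101
v_rel×d = (1)·(-8) − (10)·(-3) = 22
since m = R²·101 − 22²:  R² = (484 + 2041) / 101 = 25
R = √25 = 5  ⇒  r_B = 5 − 2 = 3

rB=3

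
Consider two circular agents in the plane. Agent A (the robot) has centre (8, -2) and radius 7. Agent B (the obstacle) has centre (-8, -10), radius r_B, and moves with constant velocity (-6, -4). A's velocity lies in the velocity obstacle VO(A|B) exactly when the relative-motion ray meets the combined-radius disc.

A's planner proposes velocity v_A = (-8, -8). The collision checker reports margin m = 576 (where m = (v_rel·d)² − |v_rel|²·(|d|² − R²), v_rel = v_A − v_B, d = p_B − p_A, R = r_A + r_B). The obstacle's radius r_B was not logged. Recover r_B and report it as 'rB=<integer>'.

m = 576
d = (-16, -8);  v_rel = (-2, -4),  |v_rel|² = 20
v_rel×d = (-2)·(-8) − (-4)·(-16) = -48
since m = R²·20 − (-48)²:  R² = (2304 + 576) / 20 = 144
R = √144 = 12  ⇒  r_B = 12 − 7 = 5

rB=5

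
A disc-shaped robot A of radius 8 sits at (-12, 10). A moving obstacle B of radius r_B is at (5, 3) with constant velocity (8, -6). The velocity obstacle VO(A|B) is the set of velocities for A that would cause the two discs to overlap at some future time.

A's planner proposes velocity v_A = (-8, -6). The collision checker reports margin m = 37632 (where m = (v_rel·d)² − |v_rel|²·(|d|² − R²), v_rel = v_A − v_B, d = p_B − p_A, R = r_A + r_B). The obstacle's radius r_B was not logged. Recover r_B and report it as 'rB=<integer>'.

m = 37632
d = (17, -7);  v_rel = (-16, 0),  |v_rel|² = 256
v_rel×d = (-16)·(-7) − (0)·(17) = 112
since m = R²·256 − 112²:  R² = (12544 + 37632) / 256 = 196
R = √196 = 14  ⇒  r_B = 14 − 8 = 6

rB=6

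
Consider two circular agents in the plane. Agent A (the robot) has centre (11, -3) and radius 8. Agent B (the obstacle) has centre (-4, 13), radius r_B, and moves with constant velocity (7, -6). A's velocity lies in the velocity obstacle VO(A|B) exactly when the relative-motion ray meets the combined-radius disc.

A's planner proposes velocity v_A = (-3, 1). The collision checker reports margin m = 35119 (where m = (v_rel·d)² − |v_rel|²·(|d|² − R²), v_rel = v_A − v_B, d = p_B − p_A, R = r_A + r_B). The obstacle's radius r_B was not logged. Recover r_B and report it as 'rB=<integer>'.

m = 35119
d = (-15, 16);  v_rel = (-10, 7),  |v_rel|² = 149
v_rel×d = (-10)·(16) − (7)·(-15) = -55
since m = R²·149 − (-55)²:  R² = (3025 + 35119) / 149 = 256
R = √256 = 16  ⇒  r_B = 16 − 8 = 8

rB=8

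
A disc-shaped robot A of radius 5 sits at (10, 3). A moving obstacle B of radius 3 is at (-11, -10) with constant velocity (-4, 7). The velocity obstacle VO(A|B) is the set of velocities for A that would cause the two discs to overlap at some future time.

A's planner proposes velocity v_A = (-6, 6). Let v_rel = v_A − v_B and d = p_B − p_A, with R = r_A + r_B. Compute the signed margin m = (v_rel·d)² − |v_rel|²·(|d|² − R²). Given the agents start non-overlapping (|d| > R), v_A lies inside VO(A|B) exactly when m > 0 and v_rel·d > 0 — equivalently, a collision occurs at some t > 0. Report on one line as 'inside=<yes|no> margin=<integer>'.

d = (-21, -13),  |d|² = 610;  R = 5+3 = 8,  c = 610−8² = 546
v_rel = (-2, -1),  |v_rel|² = 5;  v_rel·d = (-2)·(-21) + (-1)·(-13) = 55
5·t² − 110·t + 546 = 0  ⇒  m = 55² − 5·546 = 295
m = 295 > 0,  v_rel·d = 55 > 0  ⇒  inside

inside=yes margin=295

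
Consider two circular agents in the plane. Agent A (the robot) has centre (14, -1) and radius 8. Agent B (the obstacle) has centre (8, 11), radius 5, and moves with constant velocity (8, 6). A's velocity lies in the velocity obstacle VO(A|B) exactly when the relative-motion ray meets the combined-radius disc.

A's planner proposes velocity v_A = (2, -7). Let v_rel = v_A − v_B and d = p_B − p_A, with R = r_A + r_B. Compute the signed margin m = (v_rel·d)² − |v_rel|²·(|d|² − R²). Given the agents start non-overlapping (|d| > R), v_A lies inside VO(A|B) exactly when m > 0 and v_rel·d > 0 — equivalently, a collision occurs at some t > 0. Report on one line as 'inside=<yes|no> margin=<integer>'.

d = (-6, 12),  |d|² = 180;  R = 8+5 = 13,  c = 180−13² = 11
v_rel = (-6, -13),  |v_rel|² = 205;  v_rel·d = (-6)·(-6) + (-13)·(12) = -120
205·t² + 240·t + 11 = 0  ⇒  m = (-120)² − 205·11 = 12145
m = 12145 > 0,  v_rel·d = -120 < 0  ⇒  outside

inside=no margin=12145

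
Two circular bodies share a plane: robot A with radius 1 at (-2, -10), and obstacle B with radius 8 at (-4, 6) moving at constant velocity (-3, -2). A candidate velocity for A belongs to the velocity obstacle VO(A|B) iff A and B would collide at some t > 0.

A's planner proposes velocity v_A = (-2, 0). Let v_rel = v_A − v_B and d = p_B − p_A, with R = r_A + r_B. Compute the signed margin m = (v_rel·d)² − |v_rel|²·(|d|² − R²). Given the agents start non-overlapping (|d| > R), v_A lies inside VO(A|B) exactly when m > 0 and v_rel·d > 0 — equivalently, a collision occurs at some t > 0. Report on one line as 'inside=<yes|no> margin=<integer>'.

d = (-2, 16),  |d|² = 260;  R = 1+8 = 9,  c = 260−9² = 179
v_rel = (1, 2),  |v_rel|² = 5;  v_rel·d = (1)·(-2) + (2)·(16) = 30
5·t² − 60·t + 179 = 0  ⇒  m = 30² − 5·179 = 5
m = 5 > 0,  v_rel·d = 30 > 0  ⇒  inside

inside=yes margin=5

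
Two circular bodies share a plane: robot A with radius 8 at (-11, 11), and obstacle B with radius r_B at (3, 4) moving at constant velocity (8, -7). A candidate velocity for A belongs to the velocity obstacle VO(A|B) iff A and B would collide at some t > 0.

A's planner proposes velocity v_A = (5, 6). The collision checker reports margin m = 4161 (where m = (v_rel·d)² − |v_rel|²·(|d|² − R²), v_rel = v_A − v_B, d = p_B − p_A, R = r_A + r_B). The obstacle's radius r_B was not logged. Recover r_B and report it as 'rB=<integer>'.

m = 4161
d = (14, -7);  v_rel = (-3, 13),  |v_rel|² = 178
v_rel×d = (-3)·(-7) − (13)·(14) = -161
since m = R²·178 − (-161)²:  R² = (25921 + 4161) / 178 = 169
R = √169 = 13  ⇒  r_B = 13 − 8 = 5

rB=5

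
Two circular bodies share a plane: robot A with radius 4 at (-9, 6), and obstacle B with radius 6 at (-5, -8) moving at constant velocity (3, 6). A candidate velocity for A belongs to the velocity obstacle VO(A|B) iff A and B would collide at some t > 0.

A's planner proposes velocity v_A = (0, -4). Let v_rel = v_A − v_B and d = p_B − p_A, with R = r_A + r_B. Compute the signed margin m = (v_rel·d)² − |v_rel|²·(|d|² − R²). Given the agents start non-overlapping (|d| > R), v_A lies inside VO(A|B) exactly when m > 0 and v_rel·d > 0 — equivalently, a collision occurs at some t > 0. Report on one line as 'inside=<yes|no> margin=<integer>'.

d = (4, -14),  |d|² = 212;  R = 4+6 = 10,  c = 212−10² = 112
v_rel = (-3, -10),  |v_rel|² = 109;  v_rel·d = (-3)·(4) + (-10)·(-14) = 128
109·t² − 256·t + 112 = 0  ⇒  m = 128² − 109·112 = 4176
m = 4176 > 0,  v_rel·d = 128 > 0  ⇒  inside

inside=yes margin=4176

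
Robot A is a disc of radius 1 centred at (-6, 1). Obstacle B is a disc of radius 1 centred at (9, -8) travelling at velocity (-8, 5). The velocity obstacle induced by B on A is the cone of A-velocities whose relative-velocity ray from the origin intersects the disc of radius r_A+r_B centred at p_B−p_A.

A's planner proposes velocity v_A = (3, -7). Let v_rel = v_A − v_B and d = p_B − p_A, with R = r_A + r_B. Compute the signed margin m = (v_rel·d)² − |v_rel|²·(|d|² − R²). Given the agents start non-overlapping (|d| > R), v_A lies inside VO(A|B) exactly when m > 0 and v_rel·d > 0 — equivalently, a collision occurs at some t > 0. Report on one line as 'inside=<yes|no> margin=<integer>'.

d = (15, -9),  |d|² = 306;  R = 1+1 = 2,  c = 306−2² = 302
v_rel = (11, -12),  |v_rel|² = 265;  v_rel·d = (11)·(15) + (-12)·(-9) = 273
265·t² − 546·t + 302 = 0  ⇒  m = 273² − 265·302 = -5501
m = -5501 < 0,  v_rel·d = 273 > 0  ⇒  outside

inside=no margin=-5501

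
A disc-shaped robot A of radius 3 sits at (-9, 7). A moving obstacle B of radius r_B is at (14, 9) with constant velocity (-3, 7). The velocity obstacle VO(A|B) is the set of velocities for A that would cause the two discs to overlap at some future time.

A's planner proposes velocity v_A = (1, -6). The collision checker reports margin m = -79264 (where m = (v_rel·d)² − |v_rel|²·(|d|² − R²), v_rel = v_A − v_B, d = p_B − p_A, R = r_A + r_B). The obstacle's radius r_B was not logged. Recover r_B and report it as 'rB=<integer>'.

m = -79264
d = (23, 2);  v_rel = (4, -13),  |v_rel|² = 185
v_rel×d = (4)·(2) − (-13)·(23) = 307
since m = R²·185 − 307²:  R² = (94249 + -79264) / 185 = 81
R = √81 = 9  ⇒  r_B = 9 − 3 = 6

rB=6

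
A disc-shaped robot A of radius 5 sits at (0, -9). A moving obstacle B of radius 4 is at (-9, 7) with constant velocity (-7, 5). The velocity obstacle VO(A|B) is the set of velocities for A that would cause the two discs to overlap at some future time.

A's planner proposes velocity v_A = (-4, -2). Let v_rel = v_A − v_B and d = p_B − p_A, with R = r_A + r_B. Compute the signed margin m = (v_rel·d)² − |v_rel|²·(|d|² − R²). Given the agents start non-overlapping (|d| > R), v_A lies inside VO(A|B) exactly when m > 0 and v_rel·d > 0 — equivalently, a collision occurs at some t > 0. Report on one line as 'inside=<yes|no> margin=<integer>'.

d = (-9, 16),  |d|² = 337;  R = 5+4 = 9,  c = 337−9² = 256
v_rel = (3, -7),  |v_rel|² = 58;  v_rel·d = (3)·(-9) + (-7)·(16) = -139
58·t² + 278·t + 256 = 0  ⇒  m = (-139)² − 58·256 = 4473
m = 4473 > 0,  v_rel·d = -139 < 0  ⇒  outside

inside=no margin=4473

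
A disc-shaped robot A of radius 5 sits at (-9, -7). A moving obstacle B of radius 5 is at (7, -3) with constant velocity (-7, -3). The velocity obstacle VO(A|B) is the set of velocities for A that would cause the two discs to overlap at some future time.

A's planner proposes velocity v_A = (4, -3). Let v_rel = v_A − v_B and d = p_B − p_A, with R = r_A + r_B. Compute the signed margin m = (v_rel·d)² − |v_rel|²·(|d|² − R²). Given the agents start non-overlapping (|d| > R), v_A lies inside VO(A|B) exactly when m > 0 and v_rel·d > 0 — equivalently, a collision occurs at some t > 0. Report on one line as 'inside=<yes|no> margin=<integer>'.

d = (16, 4),  |d|² = 272;  R = 5+5 = 10,  c = 272−10² = 172
v_rel = (11, 0),  |v_rel|² = 121;  v_rel·d = (11)·(16) + (0)·(4) = 176
121·t² − 352·t + 172 = 0  ⇒  m = 176² − 121·172 = 10164
m = 10164 > 0,  v_rel·d = 176 > 0  ⇒  inside

inside=yes margin=10164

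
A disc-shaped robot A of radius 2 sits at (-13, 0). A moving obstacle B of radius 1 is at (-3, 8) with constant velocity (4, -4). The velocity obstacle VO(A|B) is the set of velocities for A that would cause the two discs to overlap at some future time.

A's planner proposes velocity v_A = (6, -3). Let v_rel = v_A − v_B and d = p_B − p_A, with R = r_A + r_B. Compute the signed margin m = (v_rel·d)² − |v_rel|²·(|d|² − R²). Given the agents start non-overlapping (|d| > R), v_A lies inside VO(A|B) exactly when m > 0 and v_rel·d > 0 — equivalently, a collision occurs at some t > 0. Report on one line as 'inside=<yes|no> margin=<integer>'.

d = (10, 8),  |d|² = 164;  R = 2+1 = 3,  c = 164−3² = 155
v_rel = (2, 1),  |v_rel|² = 5;  v_rel·d = (2)·(10) + (1)·(8) = 28
5·t² − 56·t + 155 = 0  ⇒  m = 28² − 5·155 = 9
m = 9 > 0,  v_rel·d = 28 > 0  ⇒  inside

inside=yes margin=9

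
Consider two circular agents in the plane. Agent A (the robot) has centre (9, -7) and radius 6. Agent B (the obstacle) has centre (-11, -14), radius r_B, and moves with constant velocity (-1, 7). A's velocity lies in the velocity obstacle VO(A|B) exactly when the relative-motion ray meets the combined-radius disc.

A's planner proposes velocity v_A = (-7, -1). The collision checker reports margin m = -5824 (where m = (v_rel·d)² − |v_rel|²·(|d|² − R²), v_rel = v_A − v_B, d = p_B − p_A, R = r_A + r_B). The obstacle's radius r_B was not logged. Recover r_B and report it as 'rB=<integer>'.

m = -5824
d = (-20, -7);  v_rel = (-6, -8),  |v_rel|² = 100
v_rel×d = (-6)·(-7) − (-8)·(-20) = -118
since m = R²·100 − (-118)²:  R² = (13924 + -5824) / 100 = 81
R = √81 = 9  ⇒  r_B = 9 − 6 = 3

rB=3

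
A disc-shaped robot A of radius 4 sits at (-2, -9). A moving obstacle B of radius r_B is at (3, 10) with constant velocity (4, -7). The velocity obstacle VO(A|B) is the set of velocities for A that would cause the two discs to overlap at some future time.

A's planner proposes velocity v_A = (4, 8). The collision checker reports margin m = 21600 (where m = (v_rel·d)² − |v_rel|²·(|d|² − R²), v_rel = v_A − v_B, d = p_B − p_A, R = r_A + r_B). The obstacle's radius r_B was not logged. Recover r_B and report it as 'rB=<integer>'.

m = 21600
d = (5, 19);  v_rel = (0, 15),  |v_rel|² = 225
v_rel×d = (0)·(19) − (15)·(5) = -75
since m = R²·225 − (-75)²:  R² = (5625 + 21600) / 225 = 121
R = √121 = 11  ⇒  r_B = 11 − 4 = 7

rB=7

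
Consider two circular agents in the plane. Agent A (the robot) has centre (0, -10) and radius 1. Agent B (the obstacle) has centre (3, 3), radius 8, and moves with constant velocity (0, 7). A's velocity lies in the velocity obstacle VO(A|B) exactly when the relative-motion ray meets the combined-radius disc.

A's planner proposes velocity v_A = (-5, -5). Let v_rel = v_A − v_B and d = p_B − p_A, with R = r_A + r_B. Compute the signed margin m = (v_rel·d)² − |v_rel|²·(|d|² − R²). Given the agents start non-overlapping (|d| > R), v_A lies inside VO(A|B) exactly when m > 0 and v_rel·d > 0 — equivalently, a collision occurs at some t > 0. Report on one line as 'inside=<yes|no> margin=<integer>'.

d = (3, 13),  |d|² = 178;  R = 1+8 = 9,  c = 178−9² = 97
v_rel = (-5, -12),  |v_rel|² = 169;  v_rel·d = (-5)·(3) + (-12)·(13) = -171
169·t² + 342·t + 97 = 0  ⇒  m = (-171)² − 169·97 = 12848
m = 12848 > 0,  v_rel·d = -171 < 0  ⇒  outside

inside=no margin=12848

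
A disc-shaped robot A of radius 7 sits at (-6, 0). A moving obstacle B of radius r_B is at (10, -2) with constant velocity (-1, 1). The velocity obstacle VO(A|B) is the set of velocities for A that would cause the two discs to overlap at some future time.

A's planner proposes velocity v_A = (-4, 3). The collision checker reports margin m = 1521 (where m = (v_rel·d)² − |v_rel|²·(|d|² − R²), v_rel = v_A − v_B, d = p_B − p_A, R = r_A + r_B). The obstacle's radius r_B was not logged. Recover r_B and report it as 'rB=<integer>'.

m = 1521
d = (16, -2);  v_rel = (-3, 2),  |v_rel|² = 13
v_rel×d = (-3)·(-2) − (2)·(16) = -26
since m = R²·13 − (-26)²:  R² = (676 + 1521) / 13 = 169
R = √169 = 13  ⇒  r_B = 13 − 7 = 6

rB=6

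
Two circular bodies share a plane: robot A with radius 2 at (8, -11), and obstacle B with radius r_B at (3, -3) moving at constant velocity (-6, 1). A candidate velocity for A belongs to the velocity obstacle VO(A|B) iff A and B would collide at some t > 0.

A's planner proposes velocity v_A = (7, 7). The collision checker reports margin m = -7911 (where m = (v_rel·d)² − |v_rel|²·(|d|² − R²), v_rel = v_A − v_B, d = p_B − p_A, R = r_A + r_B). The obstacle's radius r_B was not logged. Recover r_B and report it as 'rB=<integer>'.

m = -7911
d = (-5, 8);  v_rel = (13, 6),  |v_rel|² = 205
v_rel×d = (13)·(8) − (6)·(-5) = 134
since m = R²·205 − 134²:  R² = (17956 + -7911) / 205 = 49
R = √49 = 7  ⇒  r_B = 7 − 2 = 5

rB=5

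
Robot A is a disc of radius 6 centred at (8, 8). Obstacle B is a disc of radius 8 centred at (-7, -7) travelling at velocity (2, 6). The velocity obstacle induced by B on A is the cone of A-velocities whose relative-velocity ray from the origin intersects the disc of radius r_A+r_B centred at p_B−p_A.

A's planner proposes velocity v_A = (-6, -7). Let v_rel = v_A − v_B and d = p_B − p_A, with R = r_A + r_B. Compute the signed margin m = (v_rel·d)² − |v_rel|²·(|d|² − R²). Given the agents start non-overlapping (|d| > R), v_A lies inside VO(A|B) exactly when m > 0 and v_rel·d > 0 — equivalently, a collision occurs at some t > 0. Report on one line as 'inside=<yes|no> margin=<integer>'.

d = (-15, -15),  |d|² = 450;  R = 6+8 = 14,  c = 450−14² = 254
v_rel = (-8, -13),  |v_rel|² = 233;  v_rel·d = (-8)·(-15) + (-13)·(-15) = 315
233·t² − 630·t + 254 = 0  ⇒  m = 315² − 233·254 = 40043
m = 40043 > 0,  v_rel·d = 315 > 0  ⇒  inside

inside=yes margin=40043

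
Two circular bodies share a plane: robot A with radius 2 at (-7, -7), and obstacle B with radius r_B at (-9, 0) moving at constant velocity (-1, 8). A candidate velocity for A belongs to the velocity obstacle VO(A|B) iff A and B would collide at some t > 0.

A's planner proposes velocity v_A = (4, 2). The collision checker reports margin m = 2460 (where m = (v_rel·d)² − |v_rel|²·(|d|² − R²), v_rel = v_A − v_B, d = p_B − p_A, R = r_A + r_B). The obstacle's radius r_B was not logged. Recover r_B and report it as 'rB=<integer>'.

m = 2460
d = (-2, 7);  v_rel = (5, -6),  |v_rel|² = 61
v_rel×d = (5)·(7) − (-6)·(-2) = 23
since m = R²·61 − 23²:  R² = (529 + 2460) / 61 = 49
R = √49 = 7  ⇒  r_B = 7 − 2 = 5

rB=5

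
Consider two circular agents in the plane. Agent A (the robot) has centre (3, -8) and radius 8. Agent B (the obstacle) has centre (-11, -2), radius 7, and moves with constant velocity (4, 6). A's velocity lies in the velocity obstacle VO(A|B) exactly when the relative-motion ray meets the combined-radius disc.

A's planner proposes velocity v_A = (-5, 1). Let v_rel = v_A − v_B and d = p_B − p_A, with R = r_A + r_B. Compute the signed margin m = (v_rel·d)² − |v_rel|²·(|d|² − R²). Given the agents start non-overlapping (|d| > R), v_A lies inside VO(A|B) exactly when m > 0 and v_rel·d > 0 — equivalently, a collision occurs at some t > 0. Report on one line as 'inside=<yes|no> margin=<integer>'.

d = (-14, 6),  |d|² = 232;  R = 8+7 = 15,  c = 232−15² = 7
v_rel = (-9, -5),  |v_rel|² = 106;  v_rel·d = (-9)·(-14) + (-5)·(6) = 96
106·t² − 192·t + 7 = 0  ⇒  m = 96² − 106·7 = 8474
m = 8474 > 0,  v_rel·d = 96 > 0  ⇒  inside

inside=yes margin=8474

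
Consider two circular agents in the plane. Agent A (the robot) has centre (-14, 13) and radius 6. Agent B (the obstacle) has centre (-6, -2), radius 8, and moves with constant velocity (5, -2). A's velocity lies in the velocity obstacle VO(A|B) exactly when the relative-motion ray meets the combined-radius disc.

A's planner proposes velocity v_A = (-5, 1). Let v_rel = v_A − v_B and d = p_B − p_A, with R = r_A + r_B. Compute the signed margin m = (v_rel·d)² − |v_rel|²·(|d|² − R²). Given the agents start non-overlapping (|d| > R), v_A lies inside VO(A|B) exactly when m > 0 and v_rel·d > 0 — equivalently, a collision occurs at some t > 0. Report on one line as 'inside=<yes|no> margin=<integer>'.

d = (8, -15),  |d|² = 289;  R = 6+8 = 14,  c = 289−14² = 93
v_rel = (-10, 3),  |v_rel|² = 109;  v_rel·d = (-10)·(8) + (3)·(-15) = -125
109·t² + 250·t + 93 = 0  ⇒  m = (-125)² − 109·93 = 5488
m = 5488 > 0,  v_rel·d = -125 < 0  ⇒  outside

inside=no margin=5488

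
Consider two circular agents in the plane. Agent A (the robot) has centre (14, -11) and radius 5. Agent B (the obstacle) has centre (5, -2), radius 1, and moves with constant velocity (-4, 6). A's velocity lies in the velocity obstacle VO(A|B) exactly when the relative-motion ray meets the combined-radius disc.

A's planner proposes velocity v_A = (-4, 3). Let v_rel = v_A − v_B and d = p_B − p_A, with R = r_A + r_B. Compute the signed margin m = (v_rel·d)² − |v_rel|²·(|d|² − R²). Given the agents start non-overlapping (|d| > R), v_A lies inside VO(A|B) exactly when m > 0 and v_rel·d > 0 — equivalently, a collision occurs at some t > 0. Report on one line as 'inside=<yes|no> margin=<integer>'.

d = (-9, 9),  |d|² = 162;  R = 5+1 = 6,  c = 162−6² = 126
v_rel = (0, -3),  |v_rel|² = 9;  v_rel·d = (0)·(-9) + (-3)·(9) = -27
9·t² + 54·t + 126 = 0  ⇒  m = (-27)² − 9·126 = -405
m = -405 < 0,  v_rel·d = -27 < 0  ⇒  outside

inside=no margin=-405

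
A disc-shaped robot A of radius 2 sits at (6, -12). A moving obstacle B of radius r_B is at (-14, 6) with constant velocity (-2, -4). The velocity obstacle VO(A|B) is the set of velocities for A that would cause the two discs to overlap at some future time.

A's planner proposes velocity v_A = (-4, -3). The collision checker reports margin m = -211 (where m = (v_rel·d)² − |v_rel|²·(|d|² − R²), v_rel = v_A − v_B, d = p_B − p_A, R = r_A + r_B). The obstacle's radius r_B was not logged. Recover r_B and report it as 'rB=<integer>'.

m = -211
d = (-20, 18);  v_rel = (-2, 1),  |v_rel|² = 5
v_rel×d = (-2)·(18) − (1)·(-20) = -16
since m = R²·5 − (-16)²:  R² = (256 + -211) / 5 = 9
R = √9 = 3  ⇒  r_B = 3 − 2 = 1

rB=1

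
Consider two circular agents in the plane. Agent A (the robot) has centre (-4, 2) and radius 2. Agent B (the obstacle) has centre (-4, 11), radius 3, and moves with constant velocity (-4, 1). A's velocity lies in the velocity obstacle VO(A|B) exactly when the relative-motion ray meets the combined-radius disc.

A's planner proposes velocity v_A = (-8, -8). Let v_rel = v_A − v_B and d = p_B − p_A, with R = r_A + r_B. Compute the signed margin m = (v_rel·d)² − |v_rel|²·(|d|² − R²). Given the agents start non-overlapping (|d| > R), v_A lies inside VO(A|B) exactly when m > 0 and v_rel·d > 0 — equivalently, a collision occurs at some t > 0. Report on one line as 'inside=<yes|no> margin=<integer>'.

d = (0, 9),  |d|² = 81;  R = 2+3 = 5,  c = 81−5² = 56
v_rel = (-4, -9),  |v_rel|² = 97;  v_rel·d = (-4)·(0) + (-9)·(9) = -81
97·t² + 162·t + 56 = 0  ⇒  m = (-81)² − 97·56 = 1129
m = 1129 > 0,  v_rel·d = -81 < 0  ⇒  outside

inside=no margin=1129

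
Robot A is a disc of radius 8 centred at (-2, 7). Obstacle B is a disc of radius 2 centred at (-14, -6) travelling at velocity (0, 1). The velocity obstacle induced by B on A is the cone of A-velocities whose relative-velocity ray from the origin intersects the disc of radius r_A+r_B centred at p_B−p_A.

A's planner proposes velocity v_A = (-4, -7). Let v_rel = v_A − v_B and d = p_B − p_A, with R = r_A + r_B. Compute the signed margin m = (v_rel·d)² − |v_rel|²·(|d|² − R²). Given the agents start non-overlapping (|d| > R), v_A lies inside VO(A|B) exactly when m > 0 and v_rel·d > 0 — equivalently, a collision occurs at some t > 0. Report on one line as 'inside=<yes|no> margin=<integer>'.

d = (-12, -13),  |d|² = 313;  R = 8+2 = 10,  c = 313−10² = 213
v_rel = (-4, -8),  |v_rel|² = 80;  v_rel·d = (-4)·(-12) + (-8)·(-13) = 152
80·t² − 304·t + 213 = 0  ⇒  m = 152² − 80·213 = 6064
m = 6064 > 0,  v_rel·d = 152 > 0  ⇒  inside

inside=yes margin=6064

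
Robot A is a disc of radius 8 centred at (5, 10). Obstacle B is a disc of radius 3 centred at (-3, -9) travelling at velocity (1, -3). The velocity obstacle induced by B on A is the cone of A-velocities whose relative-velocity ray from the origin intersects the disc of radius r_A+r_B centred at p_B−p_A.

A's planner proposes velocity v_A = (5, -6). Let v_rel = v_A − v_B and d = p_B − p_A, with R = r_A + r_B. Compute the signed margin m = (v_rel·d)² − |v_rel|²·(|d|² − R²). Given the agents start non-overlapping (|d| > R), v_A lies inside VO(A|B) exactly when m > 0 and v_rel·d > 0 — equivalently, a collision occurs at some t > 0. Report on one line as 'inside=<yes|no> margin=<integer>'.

d = (-8, -19),  |d|² = 425;  R = 8+3 = 11,  c = 425−11² = 304
v_rel = (4, -3),  |v_rel|² = 25;  v_rel·d = (4)·(-8) + (-3)·(-19) = 25
25·t² − 50·t + 304 = 0  ⇒  m = 25² − 25·304 = -6975
m = -6975 < 0,  v_rel·d = 25 > 0  ⇒  outside

inside=no margin=-6975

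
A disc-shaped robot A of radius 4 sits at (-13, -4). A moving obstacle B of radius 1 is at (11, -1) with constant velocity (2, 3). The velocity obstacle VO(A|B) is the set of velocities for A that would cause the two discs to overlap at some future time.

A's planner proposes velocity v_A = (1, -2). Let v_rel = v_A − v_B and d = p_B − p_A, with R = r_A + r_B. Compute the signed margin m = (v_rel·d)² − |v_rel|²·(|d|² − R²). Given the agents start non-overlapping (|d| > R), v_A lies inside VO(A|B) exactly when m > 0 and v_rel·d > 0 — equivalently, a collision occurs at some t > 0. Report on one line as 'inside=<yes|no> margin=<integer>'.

d = (24, 3),  |d|² = 585;  R = 4+1 = 5,  c = 585−5² = 560
v_rel = (-1, -5),  |v_rel|² = 26;  v_rel·d = (-1)·(24) + (-5)·(3) = -39
26·t² + 78·t + 560 = 0  ⇒  m = (-39)² − 26·560 = -13039
m = -13039 < 0,  v_rel·d = -39 < 0  ⇒  outside

inside=no margin=-13039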